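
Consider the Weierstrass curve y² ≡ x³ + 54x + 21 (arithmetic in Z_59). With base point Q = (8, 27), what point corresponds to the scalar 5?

(5, 48)

Repeated addition: build up to 5Q.
2Q: tangent at (8, 27): λ = (3·8² + 54)/(2·27) ≡ 10/54. 54⁻¹ ≡ 47 (mod 59), so λ ≡ 10·47 ≡ 57.
  x = λ² - 8 - 8 = 3249 - 16 ≡ 47; y = λ·(8 - 47) - 27 ≡ 51. → (47, 51)
3Q: (47, 51) + (8, 27). λ = (27 - 51)/(8 - 47) ≡ 35/20 mod 59. 20⁻¹ ≡ 3 (mod 59) since 20·3 = 60 ≡ 1, so λ ≡ 46.
  x = λ² - 47 - 8 = 2116 - 55 ≡ 55; y = λ·(47 - 55) - 51 ≡ 53. → (55, 53)
4Q: (55, 53) + (8, 27). λ = (27 - 53)/(8 - 55) ≡ 33/12 mod 59. 12⁻¹ ≡ 5 (mod 59) since 12·5 = 60 ≡ 1, so λ ≡ 47.
  x = λ² - 55 - 8 = 2209 - 63 ≡ 22; y = λ·(55 - 22) - 53 ≡ 23. → (22, 23)
5Q: (22, 23) + (8, 27). λ = (27 - 23)/(8 - 22) ≡ 4/45 mod 59. 45⁻¹ ≡ 21 (mod 59), so λ ≡ 25.
  x = λ² - 22 - 8 = 625 - 30 ≡ 5; y = λ·(22 - 5) - 23 ≡ 48. → (5, 48)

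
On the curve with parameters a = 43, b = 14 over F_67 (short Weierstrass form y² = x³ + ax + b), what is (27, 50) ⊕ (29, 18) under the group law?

(66, 38)

(27, 50) + (29, 18). λ = (18 - 50)/(29 - 27) ≡ 35/2 mod 67. 2⁻¹ ≡ 34 (mod 67) since 2·34 = 68 ≡ 1, so λ ≡ 51.
  x = λ² - 27 - 29 = 2601 - 56 ≡ 66; y = λ·(27 - 66) - 50 ≡ 38. → (66, 38)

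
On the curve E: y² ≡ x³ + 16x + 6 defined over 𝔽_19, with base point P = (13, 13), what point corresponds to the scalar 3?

Repeated addition: build up to 3P.
2P: tangent at (13, 13): λ = (3·13² + 16)/(2·13) ≡ 10/7. 7⁻¹ ≡ 11 (mod 19), so λ ≡ 10·11 ≡ 15.
  x = λ² - 13 - 13 = 225 - 26 ≡ 9; y = λ·(13 - 9) - 13 ≡ 9. → (9, 9)
3P: (9, 9) + (13, 13). λ = (13 - 9)/(13 - 9) ≡ 4/4 mod 19. 4⁻¹ ≡ 5 (mod 19), so λ ≡ 1.
  x = λ² - 9 - 13 = 1 - 22 ≡ 17; y = λ·(9 - 17) - 9 ≡ 2. → (17, 2)

(17, 2)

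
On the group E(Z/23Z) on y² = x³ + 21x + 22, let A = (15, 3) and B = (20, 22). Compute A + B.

(15, 3) + (20, 22). λ = (22 - 3)/(20 - 15) ≡ 19/5 mod 23. 5⁻¹ ≡ 14 (mod 23), so λ ≡ 13.
  x = λ² - 15 - 20 = 169 - 35 ≡ 19; y = λ·(15 - 19) - 3 ≡ 14. → (19, 14)

(19, 14)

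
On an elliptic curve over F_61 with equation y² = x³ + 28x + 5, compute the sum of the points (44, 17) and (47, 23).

(44, 17) + (47, 23). λ = (23 - 17)/(47 - 44) ≡ 6/3 mod 61. 3⁻¹ ≡ 41 (mod 61), so λ ≡ 2.
  x = λ² - 44 - 47 = 4 - 91 ≡ 35; y = λ·(44 - 35) - 17 ≡ 1. → (35, 1)

(35, 1)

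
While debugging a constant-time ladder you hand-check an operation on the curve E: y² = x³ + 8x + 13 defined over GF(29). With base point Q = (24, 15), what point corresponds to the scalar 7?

(7, 21)

Repeated addition: build up to 7Q.
2Q: tangent at (24, 15): λ = (3·24² + 8)/(2·15) ≡ 25/1. 1⁻¹ ≡ 1 (mod 29) since 1·1 = 1 ≡ 1, so λ ≡ 25·1 ≡ 25.
  x = λ² - 24 - 24 = 625 - 48 ≡ 26; y = λ·(24 - 26) - 15 ≡ 22. → (26, 22)
3Q: (26, 22) + (24, 15). λ = (15 - 22)/(24 - 26) ≡ 22/27 mod 29. 27⁻¹ ≡ 14 (mod 29) since 27·14 = 378 ≡ 1, so λ ≡ 18.
  x = λ² - 26 - 24 = 324 - 50 ≡ 13; y = λ·(26 - 13) - 22 ≡ 9. → (13, 9)
4Q: (13, 9) + (24, 15). λ = (15 - 9)/(24 - 13) ≡ 6/11 mod 29. 11⁻¹ ≡ 8 (mod 29), so λ ≡ 19.
  x = λ² - 13 - 24 = 361 - 37 ≡ 5; y = λ·(13 - 5) - 9 ≡ 27. → (5, 27)
5Q: (5, 27) + (24, 15). λ = (15 - 27)/(24 - 5) ≡ 17/19 mod 29. 19⁻¹ ≡ 26 (mod 29), so λ ≡ 7.
  x = λ² - 5 - 24 = 49 - 29 ≡ 20; y = λ·(5 - 20) - 27 ≡ 13. → (20, 13)
6Q: (20, 13) + (24, 15). λ = (15 - 13)/(24 - 20) ≡ 2/4 mod 29. 4⁻¹ ≡ 22 (mod 29), so λ ≡ 15.
  x = λ² - 20 - 24 = 225 - 44 ≡ 7; y = λ·(20 - 7) - 13 ≡ 8. → (7, 8)
7Q: (7, 8) + (24, 15). λ = (15 - 8)/(24 - 7) ≡ 7/17 mod 29. 17⁻¹ ≡ 12 (mod 29) since 17·12 = 204 ≡ 1, so λ ≡ 26.
  x = λ² - 7 - 24 = 676 - 31 ≡ 7; y = λ·(7 - 7) - 8 ≡ 21. → (7, 21)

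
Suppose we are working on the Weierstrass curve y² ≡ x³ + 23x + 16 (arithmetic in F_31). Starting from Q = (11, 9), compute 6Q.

(15, 4)

Double-and-add on 6 = (110)₂. Start with Q = (11, 9) for the leading 1-bit.
double: tangent at (11, 9): λ = (3·11² + 23)/(2·9) ≡ 14/18. 18⁻¹ ≡ 19 (mod 31), so λ ≡ 14·19 ≡ 18.
  x = λ² - 11 - 11 = 324 - 22 ≡ 23; y = λ·(11 - 23) - 9 ≡ 23. → (23, 23)
add Q: (23, 23) + (11, 9). λ = (9 - 23)/(11 - 23) ≡ 17/19 mod 31. 19⁻¹ ≡ 18 (mod 31), so λ ≡ 27.
  x = λ² - 23 - 11 = 729 - 34 ≡ 13; y = λ·(23 - 13) - 23 ≡ 30. → (13, 30)
double: tangent at (13, 30): λ = (3·13² + 23)/(2·30) ≡ 3/29. 29⁻¹ ≡ 15 (mod 31), so λ ≡ 3·15 ≡ 14.
  x = λ² - 13 - 13 = 196 - 26 ≡ 15; y = λ·(13 - 15) - 30 ≡ 4. → (15, 4)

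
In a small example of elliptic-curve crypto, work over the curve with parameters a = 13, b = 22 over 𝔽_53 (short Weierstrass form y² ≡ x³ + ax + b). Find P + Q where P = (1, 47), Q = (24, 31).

(1, 47) + (24, 31). λ = (31 - 47)/(24 - 1) ≡ 37/23 mod 53. 23⁻¹ ≡ 30 (mod 53), so λ ≡ 50.
  x = λ² - 1 - 24 = 2500 - 25 ≡ 37; y = λ·(1 - 37) - 47 ≡ 8. → (37, 8)

(37, 8)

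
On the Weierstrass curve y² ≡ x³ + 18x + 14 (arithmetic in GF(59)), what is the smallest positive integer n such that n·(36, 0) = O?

2P: (36, 0) + (36, 0): same x and y₁ ≡ -y₂, so the sum is O.
2P = O, so the order is 2.

2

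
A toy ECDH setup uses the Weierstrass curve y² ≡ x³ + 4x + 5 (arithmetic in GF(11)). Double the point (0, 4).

(3, 0)

tangent at (0, 4): λ = (3·0² + 4)/(2·4) ≡ 4/8. 8⁻¹ ≡ 7 (mod 11) since 8·7 = 56 ≡ 1, so λ ≡ 4·7 ≡ 6.
  x = λ² - 0 - 0 = 36 - 0 ≡ 3; y = λ·(0 - 3) - 4 ≡ 0. → (3, 0)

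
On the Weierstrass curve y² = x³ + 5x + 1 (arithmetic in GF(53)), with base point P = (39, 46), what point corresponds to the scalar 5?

Repeated addition: build up to 5P.
2P: tangent at (39, 46): λ = (3·39² + 5)/(2·46) ≡ 10/39. 39⁻¹ ≡ 34 (mod 53), so λ ≡ 10·34 ≡ 22.
  x = λ² - 39 - 39 = 484 - 78 ≡ 35; y = λ·(39 - 35) - 46 ≡ 42. → (35, 42)
3P: (35, 42) + (39, 46). λ = (46 - 42)/(39 - 35) ≡ 4/4 mod 53. 4⁻¹ ≡ 40 (mod 53), so λ ≡ 1.
  x = λ² - 35 - 39 = 1 - 74 ≡ 33; y = λ·(35 - 33) - 42 ≡ 13. → (33, 13)
4P: (33, 13) + (39, 46). λ = (46 - 13)/(39 - 33) ≡ 33/6 mod 53. 6⁻¹ ≡ 9 (mod 53), so λ ≡ 32.
  x = λ² - 33 - 39 = 1024 - 72 ≡ 51; y = λ·(33 - 51) - 13 ≡ 47. → (51, 47)
5P: (51, 47) + (39, 46). λ = (46 - 47)/(39 - 51) ≡ 52/41 mod 53. 41⁻¹ ≡ 22 (mod 53) since 41·22 = 902 ≡ 1, so λ ≡ 31.
  x = λ² - 51 - 39 = 961 - 90 ≡ 23; y = λ·(51 - 23) - 47 ≡ 26. → (23, 26)

(23, 26)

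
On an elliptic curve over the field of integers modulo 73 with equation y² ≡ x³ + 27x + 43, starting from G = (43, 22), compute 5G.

Double-and-add on 5 = (101)₂. Start with G = (43, 22) for the leading 1-bit.
double: tangent at (43, 22): λ = (3·43² + 27)/(2·22) ≡ 26/44. 44⁻¹ ≡ 5 (mod 73), so λ ≡ 26·5 ≡ 57.
  x = λ² - 43 - 43 = 3249 - 86 ≡ 24; y = λ·(43 - 24) - 22 ≡ 39. → (24, 39)
double: tangent at (24, 39): λ = (3·24² + 27)/(2·39) ≡ 3/5. 5⁻¹ ≡ 44 (mod 73), so λ ≡ 3·44 ≡ 59.
  x = λ² - 24 - 24 = 3481 - 48 ≡ 2; y = λ·(24 - 2) - 39 ≡ 18. → (2, 18)
add G: (2, 18) + (43, 22). λ = (22 - 18)/(43 - 2) ≡ 4/41 mod 73. 41⁻¹ ≡ 57 (mod 73), so λ ≡ 9.
  x = λ² - 2 - 43 = 81 - 45 ≡ 36; y = λ·(2 - 36) - 18 ≡ 41. → (36, 41)

(36, 41)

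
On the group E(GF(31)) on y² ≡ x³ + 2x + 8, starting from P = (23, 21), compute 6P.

Repeated addition: build up to 6P.
2P: tangent at (23, 21): λ = (3·23² + 2)/(2·21) ≡ 8/11. 11⁻¹ ≡ 17 (mod 31), so λ ≡ 8·17 ≡ 12.
  x = λ² - 23 - 23 = 144 - 46 ≡ 5; y = λ·(23 - 5) - 21 ≡ 9. → (5, 9)
3P: (5, 9) + (23, 21). λ = (21 - 9)/(23 - 5) ≡ 12/18 mod 31. 18⁻¹ ≡ 19 (mod 31), so λ ≡ 11.
  x = λ² - 5 - 23 = 121 - 28 ≡ 0; y = λ·(5 - 0) - 9 ≡ 15. → (0, 15)
4P: (0, 15) + (23, 21). λ = (21 - 15)/(23 - 0) ≡ 6/23 mod 31. 23⁻¹ ≡ 27 (mod 31) since 23·27 = 621 ≡ 1, so λ ≡ 7.
  x = λ² - 0 - 23 = 49 - 23 ≡ 26; y = λ·(0 - 26) - 15 ≡ 20. → (26, 20)
5P: (26, 20) + (23, 21). λ = (21 - 20)/(23 - 26) ≡ 1/28 mod 31. 28⁻¹ ≡ 10 (mod 31), so λ ≡ 10.
  x = λ² - 26 - 23 = 100 - 49 ≡ 20; y = λ·(26 - 20) - 20 ≡ 9. → (20, 9)
6P: (20, 9) + (23, 21). λ = (21 - 9)/(23 - 20) ≡ 12/3 mod 31. 3⁻¹ ≡ 21 (mod 31) since 3·21 = 63 ≡ 1, so λ ≡ 4.
  x = λ² - 20 - 23 = 16 - 43 ≡ 4; y = λ·(20 - 4) - 9 ≡ 24. → (4, 24)

(4, 24)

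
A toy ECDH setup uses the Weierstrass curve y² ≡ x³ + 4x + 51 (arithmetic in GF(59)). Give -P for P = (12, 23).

-(12, 23) = (12, -23 mod 59) = (12, 36).

(12, 36)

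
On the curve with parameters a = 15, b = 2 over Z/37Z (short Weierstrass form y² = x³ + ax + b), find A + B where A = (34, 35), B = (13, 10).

(34, 35) + (13, 10). λ = (10 - 35)/(13 - 34) ≡ 12/16 mod 37. 16⁻¹ ≡ 7 (mod 37), so λ ≡ 10.
  x = λ² - 34 - 13 = 100 - 47 ≡ 16; y = λ·(34 - 16) - 35 ≡ 34. → (16, 34)

(16, 34)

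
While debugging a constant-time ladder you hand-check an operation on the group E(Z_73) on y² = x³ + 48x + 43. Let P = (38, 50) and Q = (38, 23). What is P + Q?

The two points share x = 38 and their y-coordinates satisfy 50 + 23 ≡ 0 (mod 73), so they are inverses. Their sum is O.

O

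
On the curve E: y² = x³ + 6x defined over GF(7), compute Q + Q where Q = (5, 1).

(1, 0)

tangent at (5, 1): λ = (3·5² + 6)/(2·1) ≡ 4/2. 2⁻¹ ≡ 4 (mod 7) since 2·4 = 8 ≡ 1, so λ ≡ 4·4 ≡ 2.
  x = λ² - 5 - 5 = 4 - 10 ≡ 1; y = λ·(5 - 1) - 1 ≡ 0. → (1, 0)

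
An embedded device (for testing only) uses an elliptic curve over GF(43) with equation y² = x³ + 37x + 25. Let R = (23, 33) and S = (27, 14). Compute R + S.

(23, 33) + (27, 14). λ = (14 - 33)/(27 - 23) ≡ 24/4 mod 43. 4⁻¹ ≡ 11 (mod 43), so λ ≡ 6.
  x = λ² - 23 - 27 = 36 - 50 ≡ 29; y = λ·(23 - 29) - 33 ≡ 17. → (29, 17)

(29, 17)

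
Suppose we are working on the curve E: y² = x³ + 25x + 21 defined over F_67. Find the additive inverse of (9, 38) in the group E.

-(9, 38) = (9, -38 mod 67) = (9, 29).

(9, 29)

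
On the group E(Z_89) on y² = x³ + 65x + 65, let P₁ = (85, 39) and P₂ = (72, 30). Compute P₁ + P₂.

(12, 80)

(85, 39) + (72, 30). λ = (30 - 39)/(72 - 85) ≡ 80/76 mod 89. 76⁻¹ ≡ 41 (mod 89) since 76·41 = 3116 ≡ 1, so λ ≡ 76.
  x = λ² - 85 - 72 = 5776 - 157 ≡ 12; y = λ·(85 - 12) - 39 ≡ 80. → (12, 80)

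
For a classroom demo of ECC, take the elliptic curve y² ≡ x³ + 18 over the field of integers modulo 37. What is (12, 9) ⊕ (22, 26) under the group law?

(7, 18)

(12, 9) + (22, 26). λ = (26 - 9)/(22 - 12) ≡ 17/10 mod 37. 10⁻¹ ≡ 26 (mod 37) since 10·26 = 260 ≡ 1, so λ ≡ 35.
  x = λ² - 12 - 22 = 1225 - 34 ≡ 7; y = λ·(12 - 7) - 9 ≡ 18. → (7, 18)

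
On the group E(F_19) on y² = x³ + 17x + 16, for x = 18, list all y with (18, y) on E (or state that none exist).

x³ + 17x + 16 = 6154 ≡ 17 (mod 19).
Square roots of 17 mod 19: 6 and 13 (since 6² = 36 ≡ 17).

6, 13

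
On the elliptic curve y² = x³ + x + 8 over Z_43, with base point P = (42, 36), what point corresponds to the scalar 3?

(25, 36)

Repeated addition: build up to 3P.
2P: tangent at (42, 36): λ = (3·42² + 1)/(2·36) ≡ 4/29. 29⁻¹ ≡ 3 (mod 43) since 29·3 = 87 ≡ 1, so λ ≡ 4·3 ≡ 12.
  x = λ² - 42 - 42 = 144 - 84 ≡ 17; y = λ·(42 - 17) - 36 ≡ 6. → (17, 6)
3P: (17, 6) + (42, 36). λ = (36 - 6)/(42 - 17) ≡ 30/25 mod 43. 25⁻¹ ≡ 31 (mod 43) since 25·31 = 775 ≡ 1, so λ ≡ 27.
  x = λ² - 17 - 42 = 729 - 59 ≡ 25; y = λ·(17 - 25) - 6 ≡ 36. → (25, 36)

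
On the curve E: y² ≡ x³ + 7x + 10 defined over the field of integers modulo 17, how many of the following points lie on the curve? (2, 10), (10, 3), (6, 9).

3

(2, 10): 10² ≡ 15, rhs ≡ 15 → on.
(10, 3): 3² ≡ 9, rhs ≡ 9 → on.
(6, 9): 9² ≡ 13, rhs ≡ 13 → on.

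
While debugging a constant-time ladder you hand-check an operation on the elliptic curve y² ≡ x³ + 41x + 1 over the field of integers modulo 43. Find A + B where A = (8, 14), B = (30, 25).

(16, 25)

(8, 14) + (30, 25). λ = (25 - 14)/(30 - 8) ≡ 11/22 mod 43. 22⁻¹ ≡ 2 (mod 43), so λ ≡ 22.
  x = λ² - 8 - 30 = 484 - 38 ≡ 16; y = λ·(8 - 16) - 14 ≡ 25. → (16, 25)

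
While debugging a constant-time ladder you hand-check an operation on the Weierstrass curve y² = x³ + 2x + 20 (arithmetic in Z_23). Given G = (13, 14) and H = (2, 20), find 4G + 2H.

(7, 3)

First 4G:
Double-and-add on 4 = (100)₂. Start with G = (13, 14) for the leading 1-bit.
double: tangent at (13, 14): λ = (3·13² + 2)/(2·14) ≡ 3/5. 5⁻¹ ≡ 14 (mod 23) since 5·14 = 70 ≡ 1, so λ ≡ 3·14 ≡ 19.
  x = λ² - 13 - 13 = 361 - 26 ≡ 13; y = λ·(13 - 13) - 14 ≡ 9. → (13, 9)
double: tangent at (13, 9): λ = (3·13² + 2)/(2·9) ≡ 3/18. 18⁻¹ ≡ 9 (mod 23), so λ ≡ 3·9 ≡ 4.
  x = λ² - 13 - 13 = 16 - 26 ≡ 13; y = λ·(13 - 13) - 9 ≡ 14. → (13, 14)
4G = (13, 14).
Next 2H:
Repeated addition: build up to 2H.
2H: tangent at (2, 20): λ = (3·2² + 2)/(2·20) ≡ 14/17. 17⁻¹ ≡ 19 (mod 23), so λ ≡ 14·19 ≡ 13.
  x = λ² - 2 - 2 = 169 - 4 ≡ 4; y = λ·(2 - 4) - 20 ≡ 0. → (4, 0)
2H = (4, 0).
Finally 4G + 2H:
(13, 14) + (4, 0). λ = (0 - 14)/(4 - 13) ≡ 9/14 mod 23. 14⁻¹ ≡ 5 (mod 23) since 14·5 = 70 ≡ 1, so λ ≡ 22.
  x = λ² - 13 - 4 = 484 - 17 ≡ 7; y = λ·(13 - 7) - 14 ≡ 3. → (7, 3)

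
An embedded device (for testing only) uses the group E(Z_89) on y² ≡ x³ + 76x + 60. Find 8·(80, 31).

(86, 28)

Write Q = (80, 31).
Repeated addition: build up to 8Q.
2Q: tangent at (80, 31): λ = (3·80² + 76)/(2·31) ≡ 52/62. 62⁻¹ ≡ 56 (mod 89), so λ ≡ 52·56 ≡ 64.
  x = λ² - 80 - 80 = 4096 - 160 ≡ 20; y = λ·(80 - 20) - 31 ≡ 71. → (20, 71)
3Q: (20, 71) + (80, 31). λ = (31 - 71)/(80 - 20) ≡ 49/60 mod 89. 60⁻¹ ≡ 46 (mod 89) since 60·46 = 2760 ≡ 1, so λ ≡ 29.
  x = λ² - 20 - 80 = 841 - 100 ≡ 29; y = λ·(20 - 29) - 71 ≡ 24. → (29, 24)
4Q: (29, 24) + (80, 31). λ = (31 - 24)/(80 - 29) ≡ 7/51 mod 89. 51⁻¹ ≡ 7 (mod 89), so λ ≡ 49.
  x = λ² - 29 - 80 = 2401 - 109 ≡ 67; y = λ·(29 - 67) - 24 ≡ 72. → (67, 72)
5Q: (67, 72) + (80, 31). λ = (31 - 72)/(80 - 67) ≡ 48/13 mod 89. 13⁻¹ ≡ 48 (mod 89), so λ ≡ 79.
  x = λ² - 67 - 80 = 6241 - 147 ≡ 42; y = λ·(67 - 42) - 72 ≡ 34. → (42, 34)
6Q: (42, 34) + (80, 31). λ = (31 - 34)/(80 - 42) ≡ 86/38 mod 89. 38⁻¹ ≡ 82 (mod 89) since 38·82 = 3116 ≡ 1, so λ ≡ 21.
  x = λ² - 42 - 80 = 441 - 122 ≡ 52; y = λ·(42 - 52) - 34 ≡ 23. → (52, 23)
7Q: (52, 23) + (80, 31). λ = (31 - 23)/(80 - 52) ≡ 8/28 mod 89. 28⁻¹ ≡ 35 (mod 89) since 28·35 = 980 ≡ 1, so λ ≡ 13.
  x = λ² - 52 - 80 = 169 - 132 ≡ 37; y = λ·(52 - 37) - 23 ≡ 83. → (37, 83)
8Q: (37, 83) + (80, 31). λ = (31 - 83)/(80 - 37) ≡ 37/43 mod 89. 43⁻¹ ≡ 29 (mod 89) since 43·29 = 1247 ≡ 1, so λ ≡ 5.
  x = λ² - 37 - 80 = 25 - 117 ≡ 86; y = λ·(37 - 86) - 83 ≡ 28. → (86, 28)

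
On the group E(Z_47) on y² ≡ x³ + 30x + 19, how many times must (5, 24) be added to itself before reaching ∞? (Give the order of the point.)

2P: tangent at (5, 24): λ = (3·5² + 30)/(2·24) ≡ 11/1. 1⁻¹ ≡ 1 (mod 47), so λ ≡ 11·1 ≡ 11.
  x = λ² - 5 - 5 = 121 - 10 ≡ 17; y = λ·(5 - 17) - 24 ≡ 32. → (17, 32)
3P: (17, 32) + (5, 24). λ = (24 - 32)/(5 - 17) ≡ 39/35 mod 47. 35⁻¹ ≡ 43 (mod 47), so λ ≡ 32.
  x = λ² - 17 - 5 = 1024 - 22 ≡ 15; y = λ·(17 - 15) - 32 ≡ 32. → (15, 32)
4P: (15, 32) + (5, 24). λ = (24 - 32)/(5 - 15) ≡ 39/37 mod 47. 37⁻¹ ≡ 14 (mod 47) since 37·14 = 518 ≡ 1, so λ ≡ 29.
  x = λ² - 15 - 5 = 841 - 20 ≡ 22; y = λ·(15 - 22) - 32 ≡ 0. → (22, 0)
5P: (22, 0) + (5, 24). λ = (24 - 0)/(5 - 22) ≡ 24/30 mod 47. 30⁻¹ ≡ 11 (mod 47), so λ ≡ 29.
  x = λ² - 22 - 5 = 841 - 27 ≡ 15; y = λ·(22 - 15) - 0 ≡ 15. → (15, 15)
6P: (15, 15) + (5, 24). λ = (24 - 15)/(5 - 15) ≡ 9/37 mod 47. 37⁻¹ ≡ 14 (mod 47), so λ ≡ 32.
  x = λ² - 15 - 5 = 1024 - 20 ≡ 17; y = λ·(15 - 17) - 15 ≡ 15. → (17, 15)
7P: (17, 15) + (5, 24). λ = (24 - 15)/(5 - 17) ≡ 9/35 mod 47. 35⁻¹ ≡ 43 (mod 47) since 35·43 = 1505 ≡ 1, so λ ≡ 11.
  x = λ² - 17 - 5 = 121 - 22 ≡ 5; y = λ·(17 - 5) - 15 ≡ 23. → (5, 23)
8P: (5, 23) + (5, 24): same x and y₁ ≡ -y₂, so the sum is ∞.
8P = ∞, so the order is 8.

8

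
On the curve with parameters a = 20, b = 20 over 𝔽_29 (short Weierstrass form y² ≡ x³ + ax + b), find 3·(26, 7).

O

Write P = (26, 7).
Repeated addition: build up to 3P.
2P: tangent at (26, 7): λ = (3·26² + 20)/(2·7) ≡ 18/14. 14⁻¹ ≡ 27 (mod 29) since 14·27 = 378 ≡ 1, so λ ≡ 18·27 ≡ 22.
  x = λ² - 26 - 26 = 484 - 52 ≡ 26; y = λ·(26 - 26) - 7 ≡ 22. → (26, 22)
3P: (26, 22) + (26, 7): same x and y₁ ≡ -y₂, so the sum is O.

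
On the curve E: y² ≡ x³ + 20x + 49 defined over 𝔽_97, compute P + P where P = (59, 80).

tangent at (59, 80): λ = (3·59² + 20)/(2·80) ≡ 84/63. 63⁻¹ ≡ 77 (mod 97) since 63·77 = 4851 ≡ 1, so λ ≡ 84·77 ≡ 66.
  x = λ² - 59 - 59 = 4356 - 118 ≡ 67; y = λ·(59 - 67) - 80 ≡ 71. → (67, 71)

(67, 71)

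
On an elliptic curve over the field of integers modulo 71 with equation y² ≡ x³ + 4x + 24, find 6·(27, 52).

(33, 5)

Write G = (27, 52).
Double-and-add on 6 = (110)₂. Start with G = (27, 52) for the leading 1-bit.
double: tangent at (27, 52): λ = (3·27² + 4)/(2·52) ≡ 61/33. 33⁻¹ ≡ 28 (mod 71), so λ ≡ 61·28 ≡ 4.
  x = λ² - 27 - 27 = 16 - 54 ≡ 33; y = λ·(27 - 33) - 52 ≡ 66. → (33, 66)
add G: (33, 66) + (27, 52). λ = (52 - 66)/(27 - 33) ≡ 57/65 mod 71. 65⁻¹ ≡ 59 (mod 71) since 65·59 = 3835 ≡ 1, so λ ≡ 26.
  x = λ² - 33 - 27 = 676 - 60 ≡ 48; y = λ·(33 - 48) - 66 ≡ 41. → (48, 41)
double: tangent at (48, 41): λ = (3·48² + 4)/(2·41) ≡ 29/11. 11⁻¹ ≡ 13 (mod 71), so λ ≡ 29·13 ≡ 22.
  x = λ² - 48 - 48 = 484 - 96 ≡ 33; y = λ·(48 - 33) - 41 ≡ 5. → (33, 5)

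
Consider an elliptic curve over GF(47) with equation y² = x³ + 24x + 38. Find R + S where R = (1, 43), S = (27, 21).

(1, 43) + (27, 21). λ = (21 - 43)/(27 - 1) ≡ 25/26 mod 47. 26⁻¹ ≡ 38 (mod 47) since 26·38 = 988 ≡ 1, so λ ≡ 10.
  x = λ² - 1 - 27 = 100 - 28 ≡ 25; y = λ·(1 - 25) - 43 ≡ 46. → (25, 46)

(25, 46)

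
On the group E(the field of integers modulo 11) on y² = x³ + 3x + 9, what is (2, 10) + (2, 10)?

(0, 8)

tangent at (2, 10): λ = (3·2² + 3)/(2·10) ≡ 4/9. 9⁻¹ ≡ 5 (mod 11), so λ ≡ 4·5 ≡ 9.
  x = λ² - 2 - 2 = 81 - 4 ≡ 0; y = λ·(2 - 0) - 10 ≡ 8. → (0, 8)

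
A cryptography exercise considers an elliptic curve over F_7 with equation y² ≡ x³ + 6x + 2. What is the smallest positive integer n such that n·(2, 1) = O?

9

2P: tangent at (2, 1): λ = (3·2² + 6)/(2·1) ≡ 4/2. 2⁻¹ ≡ 4 (mod 7), so λ ≡ 4·4 ≡ 2.
  x = λ² - 2 - 2 = 4 - 4 ≡ 0; y = λ·(2 - 0) - 1 ≡ 3. → (0, 3)
3P: (0, 3) + (2, 1). λ = (1 - 3)/(2 - 0) ≡ 5/2 mod 7. 2⁻¹ ≡ 4 (mod 7), so λ ≡ 6.
  x = λ² - 0 - 2 = 36 - 2 ≡ 6; y = λ·(0 - 6) - 3 ≡ 3. → (6, 3)
4P: (6, 3) + (2, 1). λ = (1 - 3)/(2 - 6) ≡ 5/3 mod 7. 3⁻¹ ≡ 5 (mod 7), so λ ≡ 4.
  x = λ² - 6 - 2 = 16 - 8 ≡ 1; y = λ·(6 - 1) - 3 ≡ 3. → (1, 3)
5P: (1, 3) + (2, 1). λ = (1 - 3)/(2 - 1) ≡ 5/1 mod 7. 1⁻¹ ≡ 1 (mod 7) since 1·1 = 1 ≡ 1, so λ ≡ 5.
  x = λ² - 1 - 2 = 25 - 3 ≡ 1; y = λ·(1 - 1) - 3 ≡ 4. → (1, 4)
6P: (1, 4) + (2, 1). λ = (1 - 4)/(2 - 1) ≡ 4/1 mod 7. 1⁻¹ ≡ 1 (mod 7) since 1·1 = 1 ≡ 1, so λ ≡ 4.
  x = λ² - 1 - 2 = 16 - 3 ≡ 6; y = λ·(1 - 6) - 4 ≡ 4. → (6, 4)
7P: (6, 4) + (2, 1). λ = (1 - 4)/(2 - 6) ≡ 4/3 mod 7. 3⁻¹ ≡ 5 (mod 7) since 3·5 = 15 ≡ 1, so λ ≡ 6.
  x = λ² - 6 - 2 = 36 - 8 ≡ 0; y = λ·(6 - 0) - 4 ≡ 4. → (0, 4)
8P: (0, 4) + (2, 1). λ = (1 - 4)/(2 - 0) ≡ 4/2 mod 7. 2⁻¹ ≡ 4 (mod 7) since 2·4 = 8 ≡ 1, so λ ≡ 2.
  x = λ² - 0 - 2 = 4 - 2 ≡ 2; y = λ·(0 - 2) - 4 ≡ 6. → (2, 6)
9P: (2, 6) + (2, 1): same x and y₁ ≡ -y₂, so the sum is O.
9P = O, so the order is 9.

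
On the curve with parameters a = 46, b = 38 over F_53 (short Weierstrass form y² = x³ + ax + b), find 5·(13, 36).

(46, 3)

Write P = (13, 36).
Repeated addition: build up to 5P.
2P: tangent at (13, 36): λ = (3·13² + 46)/(2·36) ≡ 23/19. 19⁻¹ ≡ 14 (mod 53), so λ ≡ 23·14 ≡ 4.
  x = λ² - 13 - 13 = 16 - 26 ≡ 43; y = λ·(13 - 43) - 36 ≡ 3. → (43, 3)
3P: (43, 3) + (13, 36). λ = (36 - 3)/(13 - 43) ≡ 33/23 mod 53. 23⁻¹ ≡ 30 (mod 53), so λ ≡ 36.
  x = λ² - 43 - 13 = 1296 - 56 ≡ 21; y = λ·(43 - 21) - 3 ≡ 47. → (21, 47)
4P: (21, 47) + (13, 36). λ = (36 - 47)/(13 - 21) ≡ 42/45 mod 53. 45⁻¹ ≡ 33 (mod 53), so λ ≡ 8.
  x = λ² - 21 - 13 = 64 - 34 ≡ 30; y = λ·(21 - 30) - 47 ≡ 40. → (30, 40)
5P: (30, 40) + (13, 36). λ = (36 - 40)/(13 - 30) ≡ 49/36 mod 53. 36⁻¹ ≡ 28 (mod 53) since 36·28 = 1008 ≡ 1, so λ ≡ 47.
  x = λ² - 30 - 13 = 2209 - 43 ≡ 46; y = λ·(30 - 46) - 40 ≡ 3. → (46, 3)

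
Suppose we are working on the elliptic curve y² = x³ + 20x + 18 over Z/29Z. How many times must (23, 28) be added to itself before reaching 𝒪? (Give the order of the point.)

2P: tangent at (23, 28): λ = (3·23² + 20)/(2·28) ≡ 12/27. 27⁻¹ ≡ 14 (mod 29), so λ ≡ 12·14 ≡ 23.
  x = λ² - 23 - 23 = 529 - 46 ≡ 19; y = λ·(23 - 19) - 28 ≡ 6. → (19, 6)
3P: (19, 6) + (23, 28). λ = (28 - 6)/(23 - 19) ≡ 22/4 mod 29. 4⁻¹ ≡ 22 (mod 29), so λ ≡ 20.
  x = λ² - 19 - 23 = 400 - 42 ≡ 10; y = λ·(19 - 10) - 6 ≡ 0. → (10, 0)
4P: (10, 0) + (23, 28). λ = (28 - 0)/(23 - 10) ≡ 28/13 mod 29. 13⁻¹ ≡ 9 (mod 29), so λ ≡ 20.
  x = λ² - 10 - 23 = 400 - 33 ≡ 19; y = λ·(10 - 19) - 0 ≡ 23. → (19, 23)
5P: (19, 23) + (23, 28). λ = (28 - 23)/(23 - 19) ≡ 5/4 mod 29. 4⁻¹ ≡ 22 (mod 29), so λ ≡ 23.
  x = λ² - 19 - 23 = 529 - 42 ≡ 23; y = λ·(19 - 23) - 23 ≡ 1. → (23, 1)
6P: (23, 1) + (23, 28): same x and y₁ ≡ -y₂, so the sum is 𝒪.
6P = 𝒪, so the order is 6.

6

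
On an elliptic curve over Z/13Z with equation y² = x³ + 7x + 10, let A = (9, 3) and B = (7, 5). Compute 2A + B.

First 2A:
Repeated addition: build up to 2A.
2A: tangent at (9, 3): λ = (3·9² + 7)/(2·3) ≡ 3/6. 6⁻¹ ≡ 11 (mod 13), so λ ≡ 3·11 ≡ 7.
  x = λ² - 9 - 9 = 49 - 18 ≡ 5; y = λ·(9 - 5) - 3 ≡ 12. → (5, 12)
2A = (5, 12).
Finally 2A + B:
(5, 12) + (7, 5). λ = (5 - 12)/(7 - 5) ≡ 6/2 mod 13. 2⁻¹ ≡ 7 (mod 13) since 2·7 = 14 ≡ 1, so λ ≡ 3.
  x = λ² - 5 - 7 = 9 - 12 ≡ 10; y = λ·(5 - 10) - 12 ≡ 12. → (10, 12)

(10, 12)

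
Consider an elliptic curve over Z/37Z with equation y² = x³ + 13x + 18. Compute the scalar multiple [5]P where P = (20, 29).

(16, 17)

Repeated addition: build up to 5P.
2P: tangent at (20, 29): λ = (3·20² + 13)/(2·29) ≡ 29/21. 21⁻¹ ≡ 30 (mod 37), so λ ≡ 29·30 ≡ 19.
  x = λ² - 20 - 20 = 361 - 40 ≡ 25; y = λ·(20 - 25) - 29 ≡ 24. → (25, 24)
3P: (25, 24) + (20, 29). λ = (29 - 24)/(20 - 25) ≡ 5/32 mod 37. 32⁻¹ ≡ 22 (mod 37) since 32·22 = 704 ≡ 1, so λ ≡ 36.
  x = λ² - 25 - 20 = 1296 - 45 ≡ 30; y = λ·(25 - 30) - 24 ≡ 18. → (30, 18)
4P: (30, 18) + (20, 29). λ = (29 - 18)/(20 - 30) ≡ 11/27 mod 37. 27⁻¹ ≡ 11 (mod 37), so λ ≡ 10.
  x = λ² - 30 - 20 = 100 - 50 ≡ 13; y = λ·(30 - 13) - 18 ≡ 4. → (13, 4)
5P: (13, 4) + (20, 29). λ = (29 - 4)/(20 - 13) ≡ 25/7 mod 37. 7⁻¹ ≡ 16 (mod 37), so λ ≡ 30.
  x = λ² - 13 - 20 = 900 - 33 ≡ 16; y = λ·(13 - 16) - 4 ≡ 17. → (16, 17)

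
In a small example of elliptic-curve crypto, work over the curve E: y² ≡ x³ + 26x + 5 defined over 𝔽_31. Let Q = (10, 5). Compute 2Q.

tangent at (10, 5): λ = (3·10² + 26)/(2·5) ≡ 16/10. 10⁻¹ ≡ 28 (mod 31), so λ ≡ 16·28 ≡ 14.
  x = λ² - 10 - 10 = 196 - 20 ≡ 21; y = λ·(10 - 21) - 5 ≡ 27. → (21, 27)

(21, 27)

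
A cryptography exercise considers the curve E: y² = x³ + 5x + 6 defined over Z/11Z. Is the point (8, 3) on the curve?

y² = 3² ≡ 9; x³ + 5x + 6 = 558 ≡ 8 (mod 11). 9 ≠ 8.

no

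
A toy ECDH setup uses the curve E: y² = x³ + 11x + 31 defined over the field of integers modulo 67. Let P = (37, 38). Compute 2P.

tangent at (37, 38): λ = (3·37² + 11)/(2·38) ≡ 31/9. 9⁻¹ ≡ 15 (mod 67), so λ ≡ 31·15 ≡ 63.
  x = λ² - 37 - 37 = 3969 - 74 ≡ 9; y = λ·(37 - 9) - 38 ≡ 51. → (9, 51)

(9, 51)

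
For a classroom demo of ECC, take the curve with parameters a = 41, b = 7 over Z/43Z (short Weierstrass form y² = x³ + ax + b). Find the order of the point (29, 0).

2P: (29, 0) + (29, 0): same x and y₁ ≡ -y₂, so the sum is the point at infinity.
2P = the point at infinity, so the order is 2.

2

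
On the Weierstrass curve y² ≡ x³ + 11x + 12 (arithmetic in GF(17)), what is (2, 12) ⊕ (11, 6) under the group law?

(12, 6)

(2, 12) + (11, 6). λ = (6 - 12)/(11 - 2) ≡ 11/9 mod 17. 9⁻¹ ≡ 2 (mod 17) since 9·2 = 18 ≡ 1, so λ ≡ 5.
  x = λ² - 2 - 11 = 25 - 13 ≡ 12; y = λ·(2 - 12) - 12 ≡ 6. → (12, 6)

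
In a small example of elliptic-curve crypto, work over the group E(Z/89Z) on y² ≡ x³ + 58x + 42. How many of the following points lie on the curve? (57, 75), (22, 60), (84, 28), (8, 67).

(57, 75): 75² ≡ 18, rhs ≡ 39 → off.
(22, 60): 60² ≡ 40, rhs ≡ 40 → on.
(84, 28): 28² ≡ 72, rhs ≡ 72 → on.
(8, 67): 67² ≡ 39, rhs ≡ 39 → on.

3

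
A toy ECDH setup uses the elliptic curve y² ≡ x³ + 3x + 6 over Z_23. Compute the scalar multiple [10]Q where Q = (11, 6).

(4, 17)

Repeated addition: build up to 10Q.
2Q: tangent at (11, 6): λ = (3·11² + 3)/(2·6) ≡ 21/12. 12⁻¹ ≡ 2 (mod 23) since 12·2 = 24 ≡ 1, so λ ≡ 21·2 ≡ 19.
  x = λ² - 11 - 11 = 361 - 22 ≡ 17; y = λ·(11 - 17) - 6 ≡ 18. → (17, 18)
3Q: (17, 18) + (11, 6). λ = (6 - 18)/(11 - 17) ≡ 11/17 mod 23. 17⁻¹ ≡ 19 (mod 23), so λ ≡ 2.
  x = λ² - 17 - 11 = 4 - 28 ≡ 22; y = λ·(17 - 22) - 18 ≡ 18. → (22, 18)
4Q: (22, 18) + (11, 6). λ = (6 - 18)/(11 - 22) ≡ 11/12 mod 23. 12⁻¹ ≡ 2 (mod 23) since 12·2 = 24 ≡ 1, so λ ≡ 22.
  x = λ² - 22 - 11 = 484 - 33 ≡ 14; y = λ·(22 - 14) - 18 ≡ 20. → (14, 20)
5Q: (14, 20) + (11, 6). λ = (6 - 20)/(11 - 14) ≡ 9/20 mod 23. 20⁻¹ ≡ 15 (mod 23), so λ ≡ 20.
  x = λ² - 14 - 11 = 400 - 25 ≡ 7; y = λ·(14 - 7) - 20 ≡ 5. → (7, 5)
6Q: (7, 5) + (11, 6). λ = (6 - 5)/(11 - 7) ≡ 1/4 mod 23. 4⁻¹ ≡ 6 (mod 23) since 4·6 = 24 ≡ 1, so λ ≡ 6.
  x = λ² - 7 - 11 = 36 - 18 ≡ 18; y = λ·(7 - 18) - 5 ≡ 21. → (18, 21)
7Q: (18, 21) + (11, 6). λ = (6 - 21)/(11 - 18) ≡ 8/16 mod 23. 16⁻¹ ≡ 13 (mod 23), so λ ≡ 12.
  x = λ² - 18 - 11 = 144 - 29 ≡ 0; y = λ·(18 - 0) - 21 ≡ 11. → (0, 11)
8Q: (0, 11) + (11, 6). λ = (6 - 11)/(11 - 0) ≡ 18/11 mod 23. 11⁻¹ ≡ 21 (mod 23), so λ ≡ 10.
  x = λ² - 0 - 11 = 100 - 11 ≡ 20; y = λ·(0 - 20) - 11 ≡ 19. → (20, 19)
9Q: (20, 19) + (11, 6). λ = (6 - 19)/(11 - 20) ≡ 10/14 mod 23. 14⁻¹ ≡ 5 (mod 23), so λ ≡ 4.
  x = λ² - 20 - 11 = 16 - 31 ≡ 8; y = λ·(20 - 8) - 19 ≡ 6. → (8, 6)
10Q: (8, 6) + (11, 6). λ = (6 - 6)/(11 - 8) ≡ 0/3 mod 23. 3⁻¹ ≡ 8 (mod 23) since 3·8 = 24 ≡ 1, so λ ≡ 0.
  x = λ² - 8 - 11 = 0 - 19 ≡ 4; y = λ·(8 - 4) - 6 ≡ 17. → (4, 17)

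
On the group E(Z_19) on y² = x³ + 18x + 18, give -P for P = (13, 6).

-(13, 6) = (13, -6 mod 19) = (13, 13).

(13, 13)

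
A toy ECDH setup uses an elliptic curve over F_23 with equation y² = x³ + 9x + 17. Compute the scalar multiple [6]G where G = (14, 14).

Repeated addition: build up to 6G.
2G: tangent at (14, 14): λ = (3·14² + 9)/(2·14) ≡ 22/5. 5⁻¹ ≡ 14 (mod 23) since 5·14 = 70 ≡ 1, so λ ≡ 22·14 ≡ 9.
  x = λ² - 14 - 14 = 81 - 28 ≡ 7; y = λ·(14 - 7) - 14 ≡ 3. → (7, 3)
3G: (7, 3) + (14, 14). λ = (14 - 3)/(14 - 7) ≡ 11/7 mod 23. 7⁻¹ ≡ 10 (mod 23), so λ ≡ 18.
  x = λ² - 7 - 14 = 324 - 21 ≡ 4; y = λ·(7 - 4) - 3 ≡ 5. → (4, 5)
4G: (4, 5) + (14, 14). λ = (14 - 5)/(14 - 4) ≡ 9/10 mod 23. 10⁻¹ ≡ 7 (mod 23), so λ ≡ 17.
  x = λ² - 4 - 14 = 289 - 18 ≡ 18; y = λ·(4 - 18) - 5 ≡ 10. → (18, 10)
5G: (18, 10) + (14, 14). λ = (14 - 10)/(14 - 18) ≡ 4/19 mod 23. 19⁻¹ ≡ 17 (mod 23) since 19·17 = 323 ≡ 1, so λ ≡ 22.
  x = λ² - 18 - 14 = 484 - 32 ≡ 15; y = λ·(18 - 15) - 10 ≡ 10. → (15, 10)
6G: (15, 10) + (14, 14). λ = (14 - 10)/(14 - 15) ≡ 4/22 mod 23. 22⁻¹ ≡ 22 (mod 23), so λ ≡ 19.
  x = λ² - 15 - 14 = 361 - 29 ≡ 10; y = λ·(15 - 10) - 10 ≡ 16. → (10, 16)

(10, 16)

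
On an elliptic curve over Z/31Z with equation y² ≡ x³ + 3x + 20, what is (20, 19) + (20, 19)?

tangent at (20, 19): λ = (3·20² + 3)/(2·19) ≡ 25/7. 7⁻¹ ≡ 9 (mod 31) since 7·9 = 63 ≡ 1, so λ ≡ 25·9 ≡ 8.
  x = λ² - 20 - 20 = 64 - 40 ≡ 24; y = λ·(20 - 24) - 19 ≡ 11. → (24, 11)

(24, 11)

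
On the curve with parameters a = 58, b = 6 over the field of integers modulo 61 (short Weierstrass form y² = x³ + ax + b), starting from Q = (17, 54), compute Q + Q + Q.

Repeated addition: build up to 3Q.
2Q: tangent at (17, 54): λ = (3·17² + 58)/(2·54) ≡ 10/47. 47⁻¹ ≡ 13 (mod 61), so λ ≡ 10·13 ≡ 8.
  x = λ² - 17 - 17 = 64 - 34 ≡ 30; y = λ·(17 - 30) - 54 ≡ 25. → (30, 25)
3Q: (30, 25) + (17, 54). λ = (54 - 25)/(17 - 30) ≡ 29/48 mod 61. 48⁻¹ ≡ 14 (mod 61) since 48·14 = 672 ≡ 1, so λ ≡ 40.
  x = λ² - 30 - 17 = 1600 - 47 ≡ 28; y = λ·(30 - 28) - 25 ≡ 55. → (28, 55)

(28, 55)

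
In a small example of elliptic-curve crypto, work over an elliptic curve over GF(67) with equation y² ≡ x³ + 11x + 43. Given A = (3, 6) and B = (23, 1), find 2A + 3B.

(42, 42)

First 2A:
Repeated addition: build up to 2A.
2A: tangent at (3, 6): λ = (3·3² + 11)/(2·6) ≡ 38/12. 12⁻¹ ≡ 28 (mod 67) since 12·28 = 336 ≡ 1, so λ ≡ 38·28 ≡ 59.
  x = λ² - 3 - 3 = 3481 - 6 ≡ 58; y = λ·(3 - 58) - 6 ≡ 32. → (58, 32)
2A = (58, 32).
Next 3B:
Repeated addition: build up to 3B.
2B: tangent at (23, 1): λ = (3·23² + 11)/(2·1) ≡ 57/2. 2⁻¹ ≡ 34 (mod 67), so λ ≡ 57·34 ≡ 62.
  x = λ² - 23 - 23 = 3844 - 46 ≡ 46; y = λ·(23 - 46) - 1 ≡ 47. → (46, 47)
3B: (46, 47) + (23, 1). λ = (1 - 47)/(23 - 46) ≡ 21/44 mod 67. 44⁻¹ ≡ 32 (mod 67), so λ ≡ 2.
  x = λ² - 46 - 23 = 4 - 69 ≡ 2; y = λ·(46 - 2) - 47 ≡ 41. → (2, 41)
3B = (2, 41).
Finally 2A + 3B:
(58, 32) + (2, 41). λ = (41 - 32)/(2 - 58) ≡ 9/11 mod 67. 11⁻¹ ≡ 61 (mod 67), so λ ≡ 13.
  x = λ² - 58 - 2 = 169 - 60 ≡ 42; y = λ·(58 - 42) - 32 ≡ 42. → (42, 42)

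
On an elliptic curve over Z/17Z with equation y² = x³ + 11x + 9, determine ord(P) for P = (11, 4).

2P: tangent at (11, 4): λ = (3·11² + 11)/(2·4) ≡ 0/8. 8⁻¹ ≡ 15 (mod 17) since 8·15 = 120 ≡ 1, so λ ≡ 0·15 ≡ 0.
  x = λ² - 11 - 11 = 0 - 22 ≡ 12; y = λ·(11 - 12) - 4 ≡ 13. → (12, 13)
3P: (12, 13) + (11, 4). λ = (4 - 13)/(11 - 12) ≡ 8/16 mod 17. 16⁻¹ ≡ 16 (mod 17), so λ ≡ 9.
  x = λ² - 12 - 11 = 81 - 23 ≡ 7; y = λ·(12 - 7) - 13 ≡ 15. → (7, 15)
4P: (7, 15) + (11, 4). λ = (4 - 15)/(11 - 7) ≡ 6/4 mod 17. 4⁻¹ ≡ 13 (mod 17) since 4·13 = 52 ≡ 1, so λ ≡ 10.
  x = λ² - 7 - 11 = 100 - 18 ≡ 14; y = λ·(7 - 14) - 15 ≡ 0. → (14, 0)
5P: (14, 0) + (11, 4). λ = (4 - 0)/(11 - 14) ≡ 4/14 mod 17. 14⁻¹ ≡ 11 (mod 17) since 14·11 = 154 ≡ 1, so λ ≡ 10.
  x = λ² - 14 - 11 = 100 - 25 ≡ 7; y = λ·(14 - 7) - 0 ≡ 2. → (7, 2)
6P: (7, 2) + (11, 4). λ = (4 - 2)/(11 - 7) ≡ 2/4 mod 17. 4⁻¹ ≡ 13 (mod 17), so λ ≡ 9.
  x = λ² - 7 - 11 = 81 - 18 ≡ 12; y = λ·(7 - 12) - 2 ≡ 4. → (12, 4)
7P: (12, 4) + (11, 4). λ = (4 - 4)/(11 - 12) ≡ 0/16 mod 17. 16⁻¹ ≡ 16 (mod 17) since 16·16 = 256 ≡ 1, so λ ≡ 0.
  x = λ² - 12 - 11 = 0 - 23 ≡ 11; y = λ·(12 - 11) - 4 ≡ 13. → (11, 13)
8P: (11, 13) + (11, 4): same x and y₁ ≡ -y₂, so the sum is O.
8P = O, so the order is 8.

8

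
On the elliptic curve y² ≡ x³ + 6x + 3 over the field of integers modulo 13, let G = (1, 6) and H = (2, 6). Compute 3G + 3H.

First 3G:
Repeated addition: build up to 3G.
2G: tangent at (1, 6): λ = (3·1² + 6)/(2·6) ≡ 9/12. 12⁻¹ ≡ 12 (mod 13) since 12·12 = 144 ≡ 1, so λ ≡ 9·12 ≡ 4.
  x = λ² - 1 - 1 = 16 - 2 ≡ 1; y = λ·(1 - 1) - 6 ≡ 7. → (1, 7)
3G: (1, 7) + (1, 6): same x and y₁ ≡ -y₂, so the sum is O.
3G = O.
Next 3H:
Repeated addition: build up to 3H.
2H: tangent at (2, 6): λ = (3·2² + 6)/(2·6) ≡ 5/12. 12⁻¹ ≡ 12 (mod 13) since 12·12 = 144 ≡ 1, so λ ≡ 5·12 ≡ 8.
  x = λ² - 2 - 2 = 64 - 4 ≡ 8; y = λ·(2 - 8) - 6 ≡ 11. → (8, 11)
3H: (8, 11) + (2, 6). λ = (6 - 11)/(2 - 8) ≡ 8/7 mod 13. 7⁻¹ ≡ 2 (mod 13), so λ ≡ 3.
  x = λ² - 8 - 2 = 9 - 10 ≡ 12; y = λ·(8 - 12) - 11 ≡ 3. → (12, 3)
3H = (12, 3).
Finally 3G + 3H:
O + (12, 3) = (12, 3) (identity).

(12, 3)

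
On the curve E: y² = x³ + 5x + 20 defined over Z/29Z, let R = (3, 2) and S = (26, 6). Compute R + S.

(3, 2) + (26, 6). λ = (6 - 2)/(26 - 3) ≡ 4/23 mod 29. 23⁻¹ ≡ 24 (mod 29) since 23·24 = 552 ≡ 1, so λ ≡ 9.
  x = λ² - 3 - 26 = 81 - 29 ≡ 23; y = λ·(3 - 23) - 2 ≡ 21. → (23, 21)

(23, 21)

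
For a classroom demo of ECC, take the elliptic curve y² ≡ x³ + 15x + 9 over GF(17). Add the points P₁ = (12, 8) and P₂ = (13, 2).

(12, 8) + (13, 2). λ = (2 - 8)/(13 - 12) ≡ 11/1 mod 17. 1⁻¹ ≡ 1 (mod 17) since 1·1 = 1 ≡ 1, so λ ≡ 11.
  x = λ² - 12 - 13 = 121 - 25 ≡ 11; y = λ·(12 - 11) - 8 ≡ 3. → (11, 3)

(11, 3)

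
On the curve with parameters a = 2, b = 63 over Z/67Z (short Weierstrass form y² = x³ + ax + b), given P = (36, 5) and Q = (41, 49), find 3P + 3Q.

(14, 17)

First 3P:
Repeated addition: build up to 3P.
2P: tangent at (36, 5): λ = (3·36² + 2)/(2·5) ≡ 4/10. 10⁻¹ ≡ 47 (mod 67) since 10·47 = 470 ≡ 1, so λ ≡ 4·47 ≡ 54.
  x = λ² - 36 - 36 = 2916 - 72 ≡ 30; y = λ·(36 - 30) - 5 ≡ 51. → (30, 51)
3P: (30, 51) + (36, 5). λ = (5 - 51)/(36 - 30) ≡ 21/6 mod 67. 6⁻¹ ≡ 56 (mod 67), so λ ≡ 37.
  x = λ² - 30 - 36 = 1369 - 66 ≡ 30; y = λ·(30 - 30) - 51 ≡ 16. → (30, 16)
3P = (30, 16).
Next 3Q:
Repeated addition: build up to 3Q.
2Q: tangent at (41, 49): λ = (3·41² + 2)/(2·49) ≡ 20/31. 31⁻¹ ≡ 13 (mod 67) since 31·13 = 403 ≡ 1, so λ ≡ 20·13 ≡ 59.
  x = λ² - 41 - 41 = 3481 - 82 ≡ 49; y = λ·(41 - 49) - 49 ≡ 15. → (49, 15)
3Q: (49, 15) + (41, 49). λ = (49 - 15)/(41 - 49) ≡ 34/59 mod 67. 59⁻¹ ≡ 25 (mod 67) since 59·25 = 1475 ≡ 1, so λ ≡ 46.
  x = λ² - 49 - 41 = 2116 - 90 ≡ 16; y = λ·(49 - 16) - 15 ≡ 29. → (16, 29)
3Q = (16, 29).
Finally 3P + 3Q:
(30, 16) + (16, 29). λ = (29 - 16)/(16 - 30) ≡ 13/53 mod 67. 53⁻¹ ≡ 43 (mod 67), so λ ≡ 23.
  x = λ² - 30 - 16 = 529 - 46 ≡ 14; y = λ·(30 - 14) - 16 ≡ 17. → (14, 17)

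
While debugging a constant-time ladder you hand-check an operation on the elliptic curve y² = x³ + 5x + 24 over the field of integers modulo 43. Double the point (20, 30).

(28, 10)

tangent at (20, 30): λ = (3·20² + 5)/(2·30) ≡ 1/17. 17⁻¹ ≡ 38 (mod 43), so λ ≡ 1·38 ≡ 38.
  x = λ² - 20 - 20 = 1444 - 40 ≡ 28; y = λ·(20 - 28) - 30 ≡ 10. → (28, 10)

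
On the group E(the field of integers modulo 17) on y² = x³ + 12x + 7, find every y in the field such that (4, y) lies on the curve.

0

x³ + 12x + 7 = 119 ≡ 0 (mod 17).
Only y = 0 satisfies y² ≡ 0.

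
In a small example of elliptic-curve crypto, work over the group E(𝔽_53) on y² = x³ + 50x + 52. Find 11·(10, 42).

(15, 34)

Write Q = (10, 42).
Double-and-add on 11 = (1011)₂. Start with Q = (10, 42) for the leading 1-bit.
double: tangent at (10, 42): λ = (3·10² + 50)/(2·42) ≡ 32/31. 31⁻¹ ≡ 12 (mod 53), so λ ≡ 32·12 ≡ 13.
  x = λ² - 10 - 10 = 169 - 20 ≡ 43; y = λ·(10 - 43) - 42 ≡ 6. → (43, 6)
double: tangent at (43, 6): λ = (3·43² + 50)/(2·6) ≡ 32/12. 12⁻¹ ≡ 31 (mod 53), so λ ≡ 32·31 ≡ 38.
  x = λ² - 43 - 43 = 1444 - 86 ≡ 33; y = λ·(43 - 33) - 6 ≡ 3. → (33, 3)
add Q: (33, 3) + (10, 42). λ = (42 - 3)/(10 - 33) ≡ 39/30 mod 53. 30⁻¹ ≡ 23 (mod 53), so λ ≡ 49.
  x = λ² - 33 - 10 = 2401 - 43 ≡ 26; y = λ·(33 - 26) - 3 ≡ 22. → (26, 22)
double: tangent at (26, 22): λ = (3·26² + 50)/(2·22) ≡ 11/44. 44⁻¹ ≡ 47 (mod 53), so λ ≡ 11·47 ≡ 40.
  x = λ² - 26 - 26 = 1600 - 52 ≡ 11; y = λ·(26 - 11) - 22 ≡ 48. → (11, 48)
add Q: (11, 48) + (10, 42). λ = (42 - 48)/(10 - 11) ≡ 47/52 mod 53. 52⁻¹ ≡ 52 (mod 53), so λ ≡ 6.
  x = λ² - 11 - 10 = 36 - 21 ≡ 15; y = λ·(11 - 15) - 48 ≡ 34. → (15, 34)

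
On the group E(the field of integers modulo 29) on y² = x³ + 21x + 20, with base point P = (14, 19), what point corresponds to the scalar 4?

Double-and-add on 4 = (100)₂. Start with P = (14, 19) for the leading 1-bit.
double: tangent at (14, 19): λ = (3·14² + 21)/(2·19) ≡ 0/9. 9⁻¹ ≡ 13 (mod 29), so λ ≡ 0·13 ≡ 0.
  x = λ² - 14 - 14 = 0 - 28 ≡ 1; y = λ·(14 - 1) - 19 ≡ 10. → (1, 10)
double: tangent at (1, 10): λ = (3·1² + 21)/(2·10) ≡ 24/20. 20⁻¹ ≡ 16 (mod 29), so λ ≡ 24·16 ≡ 7.
  x = λ² - 1 - 1 = 49 - 2 ≡ 18; y = λ·(1 - 18) - 10 ≡ 16. → (18, 16)

(18, 16)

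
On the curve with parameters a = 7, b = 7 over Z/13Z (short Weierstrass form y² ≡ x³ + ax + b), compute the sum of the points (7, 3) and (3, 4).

(12, 8)

(7, 3) + (3, 4). λ = (4 - 3)/(3 - 7) ≡ 1/9 mod 13. 9⁻¹ ≡ 3 (mod 13), so λ ≡ 3.
  x = λ² - 7 - 3 = 9 - 10 ≡ 12; y = λ·(7 - 12) - 3 ≡ 8. → (12, 8)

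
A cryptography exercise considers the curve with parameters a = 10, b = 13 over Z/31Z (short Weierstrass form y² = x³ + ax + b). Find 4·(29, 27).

(29, 27)

Write P = (29, 27).
Double-and-add on 4 = (100)₂. Start with P = (29, 27) for the leading 1-bit.
double: tangent at (29, 27): λ = (3·29² + 10)/(2·27) ≡ 22/23. 23⁻¹ ≡ 27 (mod 31), so λ ≡ 22·27 ≡ 5.
  x = λ² - 29 - 29 = 25 - 58 ≡ 29; y = λ·(29 - 29) - 27 ≡ 4. → (29, 4)
double: tangent at (29, 4): λ = (3·29² + 10)/(2·4) ≡ 22/8. 8⁻¹ ≡ 4 (mod 31), so λ ≡ 22·4 ≡ 26.
  x = λ² - 29 - 29 = 676 - 58 ≡ 29; y = λ·(29 - 29) - 4 ≡ 27. → (29, 27)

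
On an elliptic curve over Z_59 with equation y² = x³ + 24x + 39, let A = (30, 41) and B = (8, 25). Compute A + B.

(3, 43)

(30, 41) + (8, 25). λ = (25 - 41)/(8 - 30) ≡ 43/37 mod 59. 37⁻¹ ≡ 8 (mod 59), so λ ≡ 49.
  x = λ² - 30 - 8 = 2401 - 38 ≡ 3; y = λ·(30 - 3) - 41 ≡ 43. → (3, 43)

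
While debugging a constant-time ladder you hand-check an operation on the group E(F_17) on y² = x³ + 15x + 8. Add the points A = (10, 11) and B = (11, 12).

(14, 2)

(10, 11) + (11, 12). λ = (12 - 11)/(11 - 10) ≡ 1/1 mod 17. 1⁻¹ ≡ 1 (mod 17) since 1·1 = 1 ≡ 1, so λ ≡ 1.
  x = λ² - 10 - 11 = 1 - 21 ≡ 14; y = λ·(10 - 14) - 11 ≡ 2. → (14, 2)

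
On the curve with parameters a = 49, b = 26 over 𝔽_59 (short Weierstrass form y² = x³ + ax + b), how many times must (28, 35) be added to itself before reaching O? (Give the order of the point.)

11

2P: tangent at (28, 35): λ = (3·28² + 49)/(2·35) ≡ 41/11. 11⁻¹ ≡ 43 (mod 59) since 11·43 = 473 ≡ 1, so λ ≡ 41·43 ≡ 52.
  x = λ² - 28 - 28 = 2704 - 56 ≡ 52; y = λ·(28 - 52) - 35 ≡ 15. → (52, 15)
3P: (52, 15) + (28, 35). λ = (35 - 15)/(28 - 52) ≡ 20/35 mod 59. 35⁻¹ ≡ 27 (mod 59) since 35·27 = 945 ≡ 1, so λ ≡ 9.
  x = λ² - 52 - 28 = 81 - 80 ≡ 1; y = λ·(52 - 1) - 15 ≡ 31. → (1, 31)
4P: (1, 31) + (28, 35). λ = (35 - 31)/(28 - 1) ≡ 4/27 mod 59. 27⁻¹ ≡ 35 (mod 59), so λ ≡ 22.
  x = λ² - 1 - 28 = 484 - 29 ≡ 42; y = λ·(1 - 42) - 31 ≡ 11. → (42, 11)
5P: (42, 11) + (28, 35). λ = (35 - 11)/(28 - 42) ≡ 24/45 mod 59. 45⁻¹ ≡ 21 (mod 59), so λ ≡ 32.
  x = λ² - 42 - 28 = 1024 - 70 ≡ 10; y = λ·(42 - 10) - 11 ≡ 10. → (10, 10)
6P: (10, 10) + (28, 35). λ = (35 - 10)/(28 - 10) ≡ 25/18 mod 59. 18⁻¹ ≡ 23 (mod 59), so λ ≡ 44.
  x = λ² - 10 - 28 = 1936 - 38 ≡ 10; y = λ·(10 - 10) - 10 ≡ 49. → (10, 49)
7P: (10, 49) + (28, 35). λ = (35 - 49)/(28 - 10) ≡ 45/18 mod 59. 18⁻¹ ≡ 23 (mod 59), so λ ≡ 32.
  x = λ² - 10 - 28 = 1024 - 38 ≡ 42; y = λ·(10 - 42) - 49 ≡ 48. → (42, 48)
8P: (42, 48) + (28, 35). λ = (35 - 48)/(28 - 42) ≡ 46/45 mod 59. 45⁻¹ ≡ 21 (mod 59) since 45·21 = 945 ≡ 1, so λ ≡ 22.
  x = λ² - 42 - 28 = 484 - 70 ≡ 1; y = λ·(42 - 1) - 48 ≡ 28. → (1, 28)
9P: (1, 28) + (28, 35). λ = (35 - 28)/(28 - 1) ≡ 7/27 mod 59. 27⁻¹ ≡ 35 (mod 59) since 27·35 = 945 ≡ 1, so λ ≡ 9.
  x = λ² - 1 - 28 = 81 - 29 ≡ 52; y = λ·(1 - 52) - 28 ≡ 44. → (52, 44)
10P: (52, 44) + (28, 35). λ = (35 - 44)/(28 - 52) ≡ 50/35 mod 59. 35⁻¹ ≡ 27 (mod 59) since 35·27 = 945 ≡ 1, so λ ≡ 52.
  x = λ² - 52 - 28 = 2704 - 80 ≡ 28; y = λ·(52 - 28) - 44 ≡ 24. → (28, 24)
11P: (28, 24) + (28, 35): same x and y₁ ≡ -y₂, so the sum is O.
11P = O, so the order is 11.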